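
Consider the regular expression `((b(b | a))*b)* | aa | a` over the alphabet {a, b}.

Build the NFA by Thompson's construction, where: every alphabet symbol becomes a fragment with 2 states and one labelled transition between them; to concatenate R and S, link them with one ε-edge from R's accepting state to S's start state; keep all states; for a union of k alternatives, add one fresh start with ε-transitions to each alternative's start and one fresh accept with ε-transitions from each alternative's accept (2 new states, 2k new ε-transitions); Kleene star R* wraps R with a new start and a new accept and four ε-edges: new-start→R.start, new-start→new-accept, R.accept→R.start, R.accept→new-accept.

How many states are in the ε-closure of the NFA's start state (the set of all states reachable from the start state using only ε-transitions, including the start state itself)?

10

Work bottom-up. For each fragment F, track |ε-closure(F.start)| and whether F's accept lies in that closure (i.e. whether F accepts ε). A single-symbol fragment has closure size 1 and does not accept ε.
  b | a — new start ε-reaches every alternative's start; none of them accept ε, so the new accept is not reached: C = 1 + 1 + 1 = 3
  b(b | a) — C equals the left operand's closure size = 1 (its accept is not ε-reachable, so the closure stops there)
  (b(b | a))* — the star's fresh start ε-reaches both the body's start and the fresh accept: C = 2 + 1 = 3
  (b(b | a))*b — C = 3 + 1 = 4 (closure spills across the concat boundary because the left factor accepts ε)
  ((b(b | a))*b)* — new start has ε-edges to the inner start and to the new accept, so C = 2 + 4 = 6
  aa — same as the first factor's closure: C = 1
  ((b(b | a))*b)* | aa | a — new start ε-reaches every alternative's start; at least one alternative accepts ε, so the union's new accept is reached too: C = 1 + 6 + 1 + 1 + 1 = 10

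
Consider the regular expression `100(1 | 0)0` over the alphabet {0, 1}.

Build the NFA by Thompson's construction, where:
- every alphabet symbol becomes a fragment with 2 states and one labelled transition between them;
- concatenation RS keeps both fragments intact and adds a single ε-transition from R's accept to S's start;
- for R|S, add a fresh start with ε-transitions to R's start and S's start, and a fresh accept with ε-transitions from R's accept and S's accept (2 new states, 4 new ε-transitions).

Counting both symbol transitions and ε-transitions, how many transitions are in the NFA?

14

By structural recursion:
Each of the 6 symbol leaves contributes 1 transition (1 symbol, 0 ε).
  1 | 0 → 6 transitions (2 symbol, 4 ε)
  100(1 | 0)0 → 14 transitions (6 symbol, 8 ε)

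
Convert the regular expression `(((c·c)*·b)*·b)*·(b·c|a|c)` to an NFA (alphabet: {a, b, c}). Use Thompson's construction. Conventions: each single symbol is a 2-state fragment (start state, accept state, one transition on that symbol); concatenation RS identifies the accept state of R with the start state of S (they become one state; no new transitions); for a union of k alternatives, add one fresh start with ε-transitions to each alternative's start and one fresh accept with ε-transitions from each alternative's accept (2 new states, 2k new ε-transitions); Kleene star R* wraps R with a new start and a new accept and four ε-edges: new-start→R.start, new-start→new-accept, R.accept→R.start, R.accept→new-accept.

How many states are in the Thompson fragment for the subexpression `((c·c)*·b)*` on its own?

Fragment for `((c·c)*·b)*`:
Each of the 3 symbol leaves contributes a 2-state fragment.
  c·c — 3 states
  (c·c)* — 5 states
  (c·c)*·b — 6 states
  ((c·c)*·b)* — 8 states

8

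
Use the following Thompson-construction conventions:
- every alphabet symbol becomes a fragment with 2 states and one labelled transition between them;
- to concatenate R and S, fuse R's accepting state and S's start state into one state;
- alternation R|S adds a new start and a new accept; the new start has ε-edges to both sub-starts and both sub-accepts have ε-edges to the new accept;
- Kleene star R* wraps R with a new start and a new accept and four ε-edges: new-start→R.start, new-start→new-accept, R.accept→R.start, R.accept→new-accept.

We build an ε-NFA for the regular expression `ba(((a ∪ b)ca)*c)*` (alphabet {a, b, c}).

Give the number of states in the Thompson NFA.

15

Recursing over subexpressions:
Each of the 7 symbol leaves contributes a 2-state fragment.
  a ∪ b : 6 states
  (a ∪ b)ca : 8 states
  ((a ∪ b)ca)* : 10 states
  ((a ∪ b)ca)*c : 11 states
  (((a ∪ b)ca)*c)* : 13 states
  ba(((a ∪ b)ca)*c)* : 15 states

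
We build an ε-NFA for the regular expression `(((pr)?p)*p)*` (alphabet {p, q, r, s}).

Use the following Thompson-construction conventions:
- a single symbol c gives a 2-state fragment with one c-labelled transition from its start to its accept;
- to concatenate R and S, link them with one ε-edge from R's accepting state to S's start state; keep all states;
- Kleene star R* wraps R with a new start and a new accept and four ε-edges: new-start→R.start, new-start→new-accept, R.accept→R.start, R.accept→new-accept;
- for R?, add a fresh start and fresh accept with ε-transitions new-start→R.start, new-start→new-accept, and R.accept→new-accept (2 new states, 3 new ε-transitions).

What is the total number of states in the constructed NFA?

14

Recursing over subexpressions:
Each of the 4 symbol leaves contributes a 2-state fragment.
  pr — 4 states
  (pr)? — 6 states
  (pr)?p — 8 states
  ((pr)?p)* — 10 states
  ((pr)?p)*p — 12 states
  (((pr)?p)*p)* — 14 states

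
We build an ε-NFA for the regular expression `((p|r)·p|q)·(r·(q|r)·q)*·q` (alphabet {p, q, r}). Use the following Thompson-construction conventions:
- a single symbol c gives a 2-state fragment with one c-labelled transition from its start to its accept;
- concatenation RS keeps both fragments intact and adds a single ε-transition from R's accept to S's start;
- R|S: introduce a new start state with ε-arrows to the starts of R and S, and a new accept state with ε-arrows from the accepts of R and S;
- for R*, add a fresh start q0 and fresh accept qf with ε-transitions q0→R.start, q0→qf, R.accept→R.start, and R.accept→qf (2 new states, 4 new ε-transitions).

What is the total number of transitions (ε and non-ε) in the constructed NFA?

Recursing over subexpressions:
Each of the 9 symbol leaves contributes 1 transition (1 symbol, 0 ε).
  p|r = 6 transitions (2 symbol, 4 ε)
  (p|r)·p = 8 transitions (3 symbol, 5 ε)
  (p|r)·p|q = 13 transitions (4 symbol, 9 ε)
  q|r = 6 transitions (2 symbol, 4 ε)
  r·(q|r)·q = 10 transitions (4 symbol, 6 ε)
  (r·(q|r)·q)* = 14 transitions (4 symbol, 10 ε)
  ((p|r)·p|q)·(r·(q|r)·q)*·q = 30 transitions (9 symbol, 21 ε)

30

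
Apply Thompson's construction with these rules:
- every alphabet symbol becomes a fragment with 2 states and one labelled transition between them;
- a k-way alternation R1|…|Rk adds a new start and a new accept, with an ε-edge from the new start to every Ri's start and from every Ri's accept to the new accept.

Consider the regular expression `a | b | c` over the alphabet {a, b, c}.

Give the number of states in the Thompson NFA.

8

Bottom-up over the parse tree:
Each of the 3 symbol leaves contributes a 2-state fragment.
  a | b | c — 8 states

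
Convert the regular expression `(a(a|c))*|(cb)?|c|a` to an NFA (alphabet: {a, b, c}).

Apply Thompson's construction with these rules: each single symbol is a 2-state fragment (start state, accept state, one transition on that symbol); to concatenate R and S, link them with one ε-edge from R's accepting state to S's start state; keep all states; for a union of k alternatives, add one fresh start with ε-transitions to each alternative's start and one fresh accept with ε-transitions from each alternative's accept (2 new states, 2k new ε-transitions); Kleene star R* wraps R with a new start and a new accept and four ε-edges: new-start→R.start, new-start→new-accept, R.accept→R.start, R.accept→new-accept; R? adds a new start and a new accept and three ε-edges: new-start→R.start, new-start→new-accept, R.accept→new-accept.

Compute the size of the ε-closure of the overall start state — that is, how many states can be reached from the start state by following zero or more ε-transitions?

10

Work bottom-up. For each fragment F, track |ε-closure(F.start)| and whether F's accept lies in that closure (i.e. whether F accepts ε). A single-symbol fragment has closure size 1 and does not accept ε.
  a|c — new start ε-reaches every alternative's start; none of them accept ε, so the new accept is not reached: |ε-closure| = 1 + 1 + 1 = 3
  a(a|c) — |ε-closure| equals the left operand's closure size = 1 (its accept is not ε-reachable, so the closure stops there)
  (a(a|c))* — new start has ε-edges to the inner start and to the new accept, so |ε-closure| = 2 + 1 = 3
  cb — same as the first factor's closure: |ε-closure| = 1
  (cb)? — |ε-closure| = 1 (new start) + 1 (body) + 1 (new accept, via ε) = 3
  (a(a|c))*|(cb)?|c|a — |ε-closure| = 1 (new start) + (3 + 3 + 1 + 1) + 1 (new accept, since some branch ε-reaches its own accept) = 10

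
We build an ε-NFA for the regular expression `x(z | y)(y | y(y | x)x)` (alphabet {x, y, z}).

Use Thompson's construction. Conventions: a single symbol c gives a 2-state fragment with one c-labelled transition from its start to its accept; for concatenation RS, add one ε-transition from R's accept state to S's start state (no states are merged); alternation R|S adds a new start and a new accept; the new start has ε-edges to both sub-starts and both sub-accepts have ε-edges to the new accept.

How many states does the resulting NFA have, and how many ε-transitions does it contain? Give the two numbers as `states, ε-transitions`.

22, 16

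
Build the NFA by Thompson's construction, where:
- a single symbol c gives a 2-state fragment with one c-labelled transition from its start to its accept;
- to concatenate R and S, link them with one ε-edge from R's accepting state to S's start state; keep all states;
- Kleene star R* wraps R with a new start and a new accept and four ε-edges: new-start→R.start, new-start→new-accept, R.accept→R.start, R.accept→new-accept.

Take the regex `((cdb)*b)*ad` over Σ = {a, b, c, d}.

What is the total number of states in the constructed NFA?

16

Building bottom-up:
Each of the 6 symbol leaves contributes a 2-state fragment.
  cdb → 6 states
  (cdb)* → 8 states
  (cdb)*b → 10 states
  ((cdb)*b)* → 12 states
  ((cdb)*b)*ad → 16 states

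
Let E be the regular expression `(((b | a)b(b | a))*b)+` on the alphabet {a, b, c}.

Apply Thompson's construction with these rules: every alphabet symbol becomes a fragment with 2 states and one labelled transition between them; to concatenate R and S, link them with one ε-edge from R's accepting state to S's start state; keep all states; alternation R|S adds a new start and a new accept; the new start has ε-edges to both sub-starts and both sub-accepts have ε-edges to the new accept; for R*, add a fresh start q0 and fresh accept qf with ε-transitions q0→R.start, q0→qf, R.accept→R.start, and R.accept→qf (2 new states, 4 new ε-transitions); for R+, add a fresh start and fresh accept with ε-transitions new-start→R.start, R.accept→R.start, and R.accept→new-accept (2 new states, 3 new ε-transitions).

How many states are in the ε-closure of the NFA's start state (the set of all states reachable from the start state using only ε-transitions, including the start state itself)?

Work bottom-up. For each fragment F, track |ε-closure(F.start)| and whether F's accept lies in that closure (i.e. whether F accepts ε). A single-symbol fragment has closure size 1 and does not accept ε.
  b | a : new start ε-reaches every alternative's start; none of them accept ε, so the new accept is not reached: |ε-closure| = 1 + 1 + 1 = 3
  b | a : new start ε-reaches every alternative's start; none of them accept ε, so the new accept is not reached: |ε-closure| = 1 + 1 + 1 = 3
  (b | a)b(b | a) : same as the first factor's closure: |ε-closure| = 3
  ((b | a)b(b | a))* : new start has ε-edges to the inner start and to the new accept, so |ε-closure| = 2 + 3 = 5
  ((b | a)b(b | a))*b : |ε-closure| = 5 + 1 = 6 (closure spills across the concat boundary because the left factor accepts ε)
  (((b | a)b(b | a))*b)+ : |ε-closure| = 1 + 6 = 7 (the body doesn't accept ε, so the new accept is not reached)

7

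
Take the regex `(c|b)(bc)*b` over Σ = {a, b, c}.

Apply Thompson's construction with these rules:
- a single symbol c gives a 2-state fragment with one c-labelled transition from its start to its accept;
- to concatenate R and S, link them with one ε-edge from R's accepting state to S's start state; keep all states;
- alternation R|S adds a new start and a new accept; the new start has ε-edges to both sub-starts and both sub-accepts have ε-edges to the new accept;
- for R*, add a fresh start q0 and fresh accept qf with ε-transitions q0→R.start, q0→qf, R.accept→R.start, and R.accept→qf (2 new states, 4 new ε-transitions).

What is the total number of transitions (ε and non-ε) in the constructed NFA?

Per subexpression:
Each of the 5 symbol leaves contributes 1 transition (1 symbol, 0 ε).
  c|b — 6 transitions (2 symbol, 4 ε)
  bc — 3 transitions (2 symbol, 1 ε)
  (bc)* — 7 transitions (2 symbol, 5 ε)
  (c|b)(bc)*b — 16 transitions (5 symbol, 11 ε)

16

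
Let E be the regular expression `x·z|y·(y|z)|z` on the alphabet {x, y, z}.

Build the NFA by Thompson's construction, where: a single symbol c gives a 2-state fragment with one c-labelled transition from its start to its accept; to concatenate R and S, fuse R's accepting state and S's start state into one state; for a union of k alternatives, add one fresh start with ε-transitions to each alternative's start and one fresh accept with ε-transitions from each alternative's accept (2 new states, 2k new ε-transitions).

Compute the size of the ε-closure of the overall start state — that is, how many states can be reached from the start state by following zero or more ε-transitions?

4

Work bottom-up. For each fragment F, track |ε-closure(F.start)| and whether F's accept lies in that closure (i.e. whether F accepts ε). A single-symbol fragment has closure size 1 and does not accept ε.
  x·z : same as the first factor's closure: C = 1
  y|z : new start ε-reaches every alternative's start; none of them accept ε, so the new accept is not reached: C = 1 + 1 + 1 = 3
  y·(y|z) : same as the first factor's closure: C = 1
  x·z|y·(y|z)|z : new start ε-reaches every alternative's start; none of them accept ε, so the new accept is not reached: C = 1 + 1 + 1 + 1 = 4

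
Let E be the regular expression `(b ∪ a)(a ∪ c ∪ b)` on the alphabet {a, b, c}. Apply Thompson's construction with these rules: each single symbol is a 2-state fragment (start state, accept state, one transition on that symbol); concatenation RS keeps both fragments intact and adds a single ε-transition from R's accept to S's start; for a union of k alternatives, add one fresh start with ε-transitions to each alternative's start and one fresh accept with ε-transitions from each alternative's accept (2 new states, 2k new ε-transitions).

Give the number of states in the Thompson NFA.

Building bottom-up:
Each of the 5 symbol leaves contributes a 2-state fragment.
  b ∪ a = 6 states
  a ∪ c ∪ b = 8 states
  (b ∪ a)(a ∪ c ∪ b) = 14 states

14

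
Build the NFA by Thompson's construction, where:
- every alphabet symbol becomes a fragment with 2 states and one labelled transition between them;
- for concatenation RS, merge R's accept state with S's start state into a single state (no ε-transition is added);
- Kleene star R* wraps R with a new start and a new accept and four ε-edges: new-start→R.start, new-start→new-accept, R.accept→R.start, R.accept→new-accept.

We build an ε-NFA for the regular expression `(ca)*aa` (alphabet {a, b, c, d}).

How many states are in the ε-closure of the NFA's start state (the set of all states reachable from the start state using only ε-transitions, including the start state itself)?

3

Compute the ε-closure size of each fragment's start state recursively; a symbol fragment's start has no outgoing ε-edge, so its closure is just itself (size 1).
  ca — same as the first factor's closure: |ε-closure| = 1
  (ca)* — the star's fresh start ε-reaches both the body's start and the fresh accept: |ε-closure| = 2 + 1 = 3
  (ca)*aa — the left operand accepts ε, so the closure extends into the next operand (the shared merged state is already counted); |ε-closure| = 3 + (1−1) = 3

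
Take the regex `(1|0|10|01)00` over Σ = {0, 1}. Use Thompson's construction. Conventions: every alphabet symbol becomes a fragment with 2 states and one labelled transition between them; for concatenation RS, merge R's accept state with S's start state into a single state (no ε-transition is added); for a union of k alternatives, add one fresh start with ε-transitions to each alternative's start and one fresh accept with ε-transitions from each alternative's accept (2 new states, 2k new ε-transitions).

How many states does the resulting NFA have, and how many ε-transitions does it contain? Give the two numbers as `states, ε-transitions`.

14, 8

Bottom-up over the parse tree:
Each of the 8 symbol leaves contributes 2 states and 0 ε-transitions.
  10 — 3 states, 0 ε-transitions
  01 — 3 states, 0 ε-transitions
  1|0|10|01 — 12 states, 8 ε-transitions
  (1|0|10|01)00 — 14 states, 8 ε-transitions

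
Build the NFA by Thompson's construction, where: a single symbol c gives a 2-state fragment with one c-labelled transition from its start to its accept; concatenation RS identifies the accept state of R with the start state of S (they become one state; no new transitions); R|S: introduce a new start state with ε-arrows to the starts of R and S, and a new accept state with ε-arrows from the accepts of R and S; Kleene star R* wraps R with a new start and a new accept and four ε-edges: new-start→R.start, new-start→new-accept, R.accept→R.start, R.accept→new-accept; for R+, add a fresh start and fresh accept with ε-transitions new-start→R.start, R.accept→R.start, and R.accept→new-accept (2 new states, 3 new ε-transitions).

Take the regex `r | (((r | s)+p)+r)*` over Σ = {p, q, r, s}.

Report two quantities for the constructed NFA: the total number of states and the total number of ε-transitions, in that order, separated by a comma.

Building bottom-up:
Each of the 5 symbol leaves contributes 2 states and 0 ε-transitions.
  r | s = 6 states, 4 ε-transitions
  (r | s)+ = 8 states, 7 ε-transitions
  (r | s)+p = 9 states, 7 ε-transitions
  ((r | s)+p)+ = 11 states, 10 ε-transitions
  ((r | s)+p)+r = 12 states, 10 ε-transitions
  (((r | s)+p)+r)* = 14 states, 14 ε-transitions
  r | (((r | s)+p)+r)* = 18 states, 18 ε-transitions

18, 18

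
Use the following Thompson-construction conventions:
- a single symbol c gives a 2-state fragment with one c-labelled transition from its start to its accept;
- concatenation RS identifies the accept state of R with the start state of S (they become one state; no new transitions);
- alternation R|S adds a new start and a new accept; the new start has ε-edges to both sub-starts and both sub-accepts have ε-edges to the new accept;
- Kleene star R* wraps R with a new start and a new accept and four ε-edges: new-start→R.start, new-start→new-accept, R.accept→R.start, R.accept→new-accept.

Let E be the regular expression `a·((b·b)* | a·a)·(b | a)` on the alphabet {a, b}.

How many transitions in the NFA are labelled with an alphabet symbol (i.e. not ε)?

7

Per subexpression:
Each of the 7 symbol leaves contributes exactly 1 symbol transition.
  b·b : 2 symbol transitions
  (b·b)* : 2 symbol transitions
  a·a : 2 symbol transitions
  (b·b)* | a·a : 4 symbol transitions
  b | a : 2 symbol transitions
  a·((b·b)* | a·a)·(b | a) : 7 symbol transitions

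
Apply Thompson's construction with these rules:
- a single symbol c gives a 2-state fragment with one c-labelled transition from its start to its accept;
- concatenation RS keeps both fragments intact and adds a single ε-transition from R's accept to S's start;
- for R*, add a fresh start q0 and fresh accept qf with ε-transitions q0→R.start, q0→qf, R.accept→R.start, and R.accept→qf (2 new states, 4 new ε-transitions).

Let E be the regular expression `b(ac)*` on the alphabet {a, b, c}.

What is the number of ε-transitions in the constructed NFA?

6

Per subexpression:
Each of the 3 symbol leaves contributes 0 ε-transitions.
  ac → 1 ε-transition
  (ac)* → 5 ε-transitions
  b(ac)* → 6 ε-transitions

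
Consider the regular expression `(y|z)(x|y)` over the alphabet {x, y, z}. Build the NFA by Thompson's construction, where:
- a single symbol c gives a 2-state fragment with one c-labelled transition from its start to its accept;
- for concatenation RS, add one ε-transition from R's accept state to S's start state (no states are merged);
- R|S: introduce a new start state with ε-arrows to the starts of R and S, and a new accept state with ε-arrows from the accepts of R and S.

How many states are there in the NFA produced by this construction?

12

Building bottom-up:
Each of the 4 symbol leaves contributes a 2-state fragment.
  y|z → 6 states
  x|y → 6 states
  (y|z)(x|y) → 12 states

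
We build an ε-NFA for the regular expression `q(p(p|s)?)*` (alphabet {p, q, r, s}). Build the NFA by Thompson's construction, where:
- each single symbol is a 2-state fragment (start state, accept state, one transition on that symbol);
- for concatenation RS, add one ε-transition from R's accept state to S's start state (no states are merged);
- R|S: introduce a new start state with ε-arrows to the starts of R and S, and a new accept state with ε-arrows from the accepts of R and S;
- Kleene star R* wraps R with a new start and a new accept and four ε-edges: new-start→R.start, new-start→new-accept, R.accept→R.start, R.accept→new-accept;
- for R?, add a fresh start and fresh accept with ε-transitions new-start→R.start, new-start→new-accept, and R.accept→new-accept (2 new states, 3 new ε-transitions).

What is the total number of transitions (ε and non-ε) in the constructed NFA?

17

Recursing over subexpressions:
Each of the 4 symbol leaves contributes 1 transition (1 symbol, 0 ε).
  p|s = 6 transitions (2 symbol, 4 ε)
  (p|s)? = 9 transitions (2 symbol, 7 ε)
  p(p|s)? = 11 transitions (3 symbol, 8 ε)
  (p(p|s)?)* = 15 transitions (3 symbol, 12 ε)
  q(p(p|s)?)* = 17 transitions (4 symbol, 13 ε)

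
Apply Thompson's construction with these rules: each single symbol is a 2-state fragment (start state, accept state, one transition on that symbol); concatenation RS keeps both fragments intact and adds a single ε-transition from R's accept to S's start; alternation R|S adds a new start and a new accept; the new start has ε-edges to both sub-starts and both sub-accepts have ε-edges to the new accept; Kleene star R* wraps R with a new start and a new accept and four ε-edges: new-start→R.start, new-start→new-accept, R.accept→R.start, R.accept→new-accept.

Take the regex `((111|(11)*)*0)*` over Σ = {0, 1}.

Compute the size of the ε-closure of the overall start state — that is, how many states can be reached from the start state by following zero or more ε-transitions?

11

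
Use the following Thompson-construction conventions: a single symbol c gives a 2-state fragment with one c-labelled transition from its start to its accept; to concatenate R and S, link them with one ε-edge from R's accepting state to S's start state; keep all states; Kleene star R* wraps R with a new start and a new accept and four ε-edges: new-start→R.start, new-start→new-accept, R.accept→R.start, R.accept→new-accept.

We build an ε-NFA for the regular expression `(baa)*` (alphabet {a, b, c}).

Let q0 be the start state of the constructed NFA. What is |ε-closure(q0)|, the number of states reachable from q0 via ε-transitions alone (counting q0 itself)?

Work bottom-up. For each fragment F, track |ε-closure(F.start)| and whether F's accept lies in that closure (i.e. whether F accepts ε). A single-symbol fragment has closure size 1 and does not accept ε.
  baa — |closure| equals the left operand's closure size = 1 (its accept is not ε-reachable, so the closure stops there)
  (baa)* — the star's fresh start ε-reaches both the body's start and the fresh accept: |closure| = 2 + 1 = 3

3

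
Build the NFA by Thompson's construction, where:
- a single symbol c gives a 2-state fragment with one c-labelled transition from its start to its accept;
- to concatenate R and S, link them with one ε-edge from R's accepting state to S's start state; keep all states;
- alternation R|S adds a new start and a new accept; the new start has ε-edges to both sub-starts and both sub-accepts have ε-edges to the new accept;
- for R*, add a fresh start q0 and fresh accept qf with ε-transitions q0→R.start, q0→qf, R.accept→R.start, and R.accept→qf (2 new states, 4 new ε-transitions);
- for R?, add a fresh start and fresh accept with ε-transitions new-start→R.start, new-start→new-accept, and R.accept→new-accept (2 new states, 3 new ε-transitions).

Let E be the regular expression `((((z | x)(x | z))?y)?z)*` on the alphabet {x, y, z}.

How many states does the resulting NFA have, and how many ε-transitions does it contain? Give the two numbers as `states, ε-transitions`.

Building bottom-up:
Each of the 6 symbol leaves contributes 2 states and 0 ε-transitions.
  z | x : 6 states, 4 ε-transitions
  x | z : 6 states, 4 ε-transitions
  (z | x)(x | z) : 12 states, 9 ε-transitions
  ((z | x)(x | z))? : 14 states, 12 ε-transitions
  ((z | x)(x | z))?y : 16 states, 13 ε-transitions
  (((z | x)(x | z))?y)? : 18 states, 16 ε-transitions
  (((z | x)(x | z))?y)?z : 20 states, 17 ε-transitions
  ((((z | x)(x | z))?y)?z)* : 22 states, 21 ε-transitions

22, 21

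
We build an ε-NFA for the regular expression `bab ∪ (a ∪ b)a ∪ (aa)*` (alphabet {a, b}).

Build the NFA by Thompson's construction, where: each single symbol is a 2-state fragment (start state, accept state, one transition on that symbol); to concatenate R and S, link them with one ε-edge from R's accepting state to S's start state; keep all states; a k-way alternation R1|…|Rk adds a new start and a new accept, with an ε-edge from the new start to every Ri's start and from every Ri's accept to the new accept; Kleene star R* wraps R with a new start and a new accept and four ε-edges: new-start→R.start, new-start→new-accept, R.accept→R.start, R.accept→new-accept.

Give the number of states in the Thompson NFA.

22

Bottom-up over the parse tree:
Each of the 8 symbol leaves contributes a 2-state fragment.
  bab — 6 states
  a ∪ b — 6 states
  (a ∪ b)a — 8 states
  aa — 4 states
  (aa)* — 6 states
  bab ∪ (a ∪ b)a ∪ (aa)* — 22 states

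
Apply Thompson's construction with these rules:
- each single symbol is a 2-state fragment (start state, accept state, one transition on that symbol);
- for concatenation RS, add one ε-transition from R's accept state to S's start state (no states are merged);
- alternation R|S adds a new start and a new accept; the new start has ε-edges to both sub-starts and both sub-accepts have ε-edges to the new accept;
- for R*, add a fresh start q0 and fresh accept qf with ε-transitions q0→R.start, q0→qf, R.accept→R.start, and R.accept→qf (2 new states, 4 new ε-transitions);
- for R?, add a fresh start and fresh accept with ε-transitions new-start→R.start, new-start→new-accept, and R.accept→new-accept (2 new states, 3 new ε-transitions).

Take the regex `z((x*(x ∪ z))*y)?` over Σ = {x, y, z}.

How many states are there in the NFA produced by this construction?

Bottom-up over the parse tree:
Each of the 5 symbol leaves contributes a 2-state fragment.
  x* : 4 states
  x ∪ z : 6 states
  x*(x ∪ z) : 10 states
  (x*(x ∪ z))* : 12 states
  (x*(x ∪ z))*y : 14 states
  ((x*(x ∪ z))*y)? : 16 states
  z((x*(x ∪ z))*y)? : 18 states

18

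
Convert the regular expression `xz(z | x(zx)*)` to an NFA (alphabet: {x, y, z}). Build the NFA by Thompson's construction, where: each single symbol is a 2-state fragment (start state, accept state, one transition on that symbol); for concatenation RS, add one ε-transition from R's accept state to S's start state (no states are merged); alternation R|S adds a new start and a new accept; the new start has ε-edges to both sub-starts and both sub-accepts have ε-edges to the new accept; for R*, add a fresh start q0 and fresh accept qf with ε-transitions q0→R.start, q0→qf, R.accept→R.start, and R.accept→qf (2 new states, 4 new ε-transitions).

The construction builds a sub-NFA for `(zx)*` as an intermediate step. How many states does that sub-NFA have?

6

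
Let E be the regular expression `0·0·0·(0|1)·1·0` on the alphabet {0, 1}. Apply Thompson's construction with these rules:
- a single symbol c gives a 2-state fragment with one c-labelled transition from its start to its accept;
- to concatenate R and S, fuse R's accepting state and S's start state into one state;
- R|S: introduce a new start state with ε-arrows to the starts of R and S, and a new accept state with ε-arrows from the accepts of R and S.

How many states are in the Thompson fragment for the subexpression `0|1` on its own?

6

Fragment for `0|1`:
Each of the 2 symbol leaves contributes a 2-state fragment.
  0|1 = 6 states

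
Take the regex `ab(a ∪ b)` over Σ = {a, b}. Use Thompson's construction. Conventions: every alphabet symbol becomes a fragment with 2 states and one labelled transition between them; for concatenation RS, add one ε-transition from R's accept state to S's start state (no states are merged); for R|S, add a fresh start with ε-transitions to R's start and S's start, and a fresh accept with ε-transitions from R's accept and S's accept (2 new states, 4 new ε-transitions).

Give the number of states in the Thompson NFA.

Per subexpression:
Each of the 4 symbol leaves contributes a 2-state fragment.
  a ∪ b : 6 states
  ab(a ∪ b) : 10 states

10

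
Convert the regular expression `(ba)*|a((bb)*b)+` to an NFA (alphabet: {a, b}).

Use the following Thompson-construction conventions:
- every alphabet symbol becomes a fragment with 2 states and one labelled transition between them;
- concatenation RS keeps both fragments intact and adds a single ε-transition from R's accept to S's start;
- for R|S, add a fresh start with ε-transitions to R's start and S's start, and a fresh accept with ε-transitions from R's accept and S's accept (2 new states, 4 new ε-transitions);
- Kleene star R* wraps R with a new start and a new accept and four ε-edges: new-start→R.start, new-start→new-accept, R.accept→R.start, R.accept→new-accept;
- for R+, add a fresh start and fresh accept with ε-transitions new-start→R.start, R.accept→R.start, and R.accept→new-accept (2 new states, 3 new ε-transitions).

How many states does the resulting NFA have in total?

Recursing over subexpressions:
Each of the 6 symbol leaves contributes a 2-state fragment.
  ba — 4 states
  (ba)* — 6 states
  bb — 4 states
  (bb)* — 6 states
  (bb)*b — 8 states
  ((bb)*b)+ — 10 states
  a((bb)*b)+ — 12 states
  (ba)*|a((bb)*b)+ — 20 states

20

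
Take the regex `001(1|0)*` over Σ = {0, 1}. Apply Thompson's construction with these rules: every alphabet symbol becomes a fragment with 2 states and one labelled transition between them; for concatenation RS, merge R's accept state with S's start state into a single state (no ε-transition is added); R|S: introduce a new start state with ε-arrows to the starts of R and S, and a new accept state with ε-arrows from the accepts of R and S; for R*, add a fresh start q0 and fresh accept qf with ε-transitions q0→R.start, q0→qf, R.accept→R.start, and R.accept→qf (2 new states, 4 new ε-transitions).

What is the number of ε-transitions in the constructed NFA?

8

By structural recursion:
Each of the 5 symbol leaves contributes 0 ε-transitions.
  1|0 — 4 ε-transitions
  (1|0)* — 8 ε-transitions
  001(1|0)* — 8 ε-transitions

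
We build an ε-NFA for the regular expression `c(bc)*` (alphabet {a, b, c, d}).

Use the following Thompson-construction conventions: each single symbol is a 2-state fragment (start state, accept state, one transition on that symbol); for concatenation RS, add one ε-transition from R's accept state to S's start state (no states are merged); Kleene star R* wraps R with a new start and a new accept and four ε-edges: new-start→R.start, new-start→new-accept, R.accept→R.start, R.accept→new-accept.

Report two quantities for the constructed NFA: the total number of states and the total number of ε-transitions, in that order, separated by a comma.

Per subexpression:
Each of the 3 symbol leaves contributes 2 states and 0 ε-transitions.
  bc — 4 states, 1 ε-transition
  (bc)* — 6 states, 5 ε-transitions
  c(bc)* — 8 states, 6 ε-transitions

8, 6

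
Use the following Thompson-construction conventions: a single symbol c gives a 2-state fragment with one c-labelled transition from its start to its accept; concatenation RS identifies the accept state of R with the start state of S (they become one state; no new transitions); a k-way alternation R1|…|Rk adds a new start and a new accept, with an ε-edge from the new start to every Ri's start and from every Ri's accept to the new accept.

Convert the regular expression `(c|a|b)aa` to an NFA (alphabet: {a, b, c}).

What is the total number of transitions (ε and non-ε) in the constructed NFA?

Bottom-up over the parse tree:
Each of the 5 symbol leaves contributes 1 transition (1 symbol, 0 ε).
  c|a|b : 9 transitions (3 symbol, 6 ε)
  (c|a|b)aa : 11 transitions (5 symbol, 6 ε)

11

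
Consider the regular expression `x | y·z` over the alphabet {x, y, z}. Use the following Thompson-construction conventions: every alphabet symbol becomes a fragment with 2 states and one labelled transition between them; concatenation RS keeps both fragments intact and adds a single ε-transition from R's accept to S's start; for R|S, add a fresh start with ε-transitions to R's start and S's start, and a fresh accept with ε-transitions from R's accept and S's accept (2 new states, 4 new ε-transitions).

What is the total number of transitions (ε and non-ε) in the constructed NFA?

8

Recursing over subexpressions:
Each of the 3 symbol leaves contributes 1 transition (1 symbol, 0 ε).
  y·z = 3 transitions (2 symbol, 1 ε)
  x | y·z = 8 transitions (3 symbol, 5 ε)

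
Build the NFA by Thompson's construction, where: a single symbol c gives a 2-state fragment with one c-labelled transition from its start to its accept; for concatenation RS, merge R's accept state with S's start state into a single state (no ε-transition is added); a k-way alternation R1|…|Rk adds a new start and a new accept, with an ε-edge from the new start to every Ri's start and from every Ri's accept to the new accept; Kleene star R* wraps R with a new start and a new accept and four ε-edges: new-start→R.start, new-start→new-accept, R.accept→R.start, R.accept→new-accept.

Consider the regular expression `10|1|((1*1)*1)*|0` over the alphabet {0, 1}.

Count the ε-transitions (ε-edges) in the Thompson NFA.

20

Bottom-up over the parse tree:
Each of the 7 symbol leaves contributes 0 ε-transitions.
  10 → 0 ε-transitions
  1* → 4 ε-transitions
  1*1 → 4 ε-transitions
  (1*1)* → 8 ε-transitions
  (1*1)*1 → 8 ε-transitions
  ((1*1)*1)* → 12 ε-transitions
  10|1|((1*1)*1)*|0 → 20 ε-transitions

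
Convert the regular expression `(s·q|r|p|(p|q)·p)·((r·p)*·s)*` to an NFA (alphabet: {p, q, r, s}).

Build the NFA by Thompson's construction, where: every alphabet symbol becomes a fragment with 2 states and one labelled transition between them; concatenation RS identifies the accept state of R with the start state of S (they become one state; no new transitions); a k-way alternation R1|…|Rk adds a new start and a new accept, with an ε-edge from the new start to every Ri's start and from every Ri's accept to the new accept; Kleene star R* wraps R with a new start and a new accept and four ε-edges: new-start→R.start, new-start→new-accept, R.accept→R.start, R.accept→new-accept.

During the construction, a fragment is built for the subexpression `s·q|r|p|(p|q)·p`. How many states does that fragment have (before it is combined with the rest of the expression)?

Fragment for `s·q|r|p|(p|q)·p`:
Each of the 7 symbol leaves contributes a 2-state fragment.
  s·q → 3 states
  p|q → 6 states
  (p|q)·p → 7 states
  s·q|r|p|(p|q)·p → 16 states

16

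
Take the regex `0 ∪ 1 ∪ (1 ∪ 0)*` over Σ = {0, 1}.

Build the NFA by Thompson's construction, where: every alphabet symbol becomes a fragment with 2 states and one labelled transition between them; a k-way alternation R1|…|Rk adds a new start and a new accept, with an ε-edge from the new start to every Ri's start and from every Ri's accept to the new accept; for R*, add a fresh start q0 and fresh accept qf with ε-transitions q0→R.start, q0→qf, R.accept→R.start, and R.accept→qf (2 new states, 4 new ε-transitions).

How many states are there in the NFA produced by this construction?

Recursing over subexpressions:
Each of the 4 symbol leaves contributes a 2-state fragment.
  1 ∪ 0 → 6 states
  (1 ∪ 0)* → 8 states
  0 ∪ 1 ∪ (1 ∪ 0)* → 14 states

14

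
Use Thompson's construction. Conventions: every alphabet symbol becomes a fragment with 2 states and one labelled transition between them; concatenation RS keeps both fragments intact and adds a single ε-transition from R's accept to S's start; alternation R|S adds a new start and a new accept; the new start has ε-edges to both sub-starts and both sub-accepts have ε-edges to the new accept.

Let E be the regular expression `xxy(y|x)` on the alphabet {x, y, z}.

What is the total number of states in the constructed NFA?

12

Building bottom-up:
Each of the 5 symbol leaves contributes a 2-state fragment.
  y|x = 6 states
  xxy(y|x) = 12 states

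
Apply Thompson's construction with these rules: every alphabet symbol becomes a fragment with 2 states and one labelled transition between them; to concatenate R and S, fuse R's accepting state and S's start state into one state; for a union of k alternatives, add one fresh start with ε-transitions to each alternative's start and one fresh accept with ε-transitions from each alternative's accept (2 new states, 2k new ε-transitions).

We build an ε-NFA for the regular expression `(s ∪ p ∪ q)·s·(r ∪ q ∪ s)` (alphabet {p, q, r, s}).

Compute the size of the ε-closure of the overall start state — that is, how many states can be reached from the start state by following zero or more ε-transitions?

4

Work bottom-up. For each fragment F, track |ε-closure(F.start)| and whether F's accept lies in that closure (i.e. whether F accepts ε). A single-symbol fragment has closure size 1 and does not accept ε.
  s ∪ p ∪ q : new start ε-reaches every alternative's start; none of them accept ε, so the new accept is not reached: |ε-closure| = 1 + 1 + 1 + 1 = 4
  r ∪ q ∪ s : |ε-closure| = 1 + 1 + 1 + 1 = 4 (the new accept is not ε-reachable since no branch accepts ε)
  (s ∪ p ∪ q)·s·(r ∪ q ∪ s) : |ε-closure| equals the left operand's closure size = 4 (its accept is not ε-reachable, so the closure stops there)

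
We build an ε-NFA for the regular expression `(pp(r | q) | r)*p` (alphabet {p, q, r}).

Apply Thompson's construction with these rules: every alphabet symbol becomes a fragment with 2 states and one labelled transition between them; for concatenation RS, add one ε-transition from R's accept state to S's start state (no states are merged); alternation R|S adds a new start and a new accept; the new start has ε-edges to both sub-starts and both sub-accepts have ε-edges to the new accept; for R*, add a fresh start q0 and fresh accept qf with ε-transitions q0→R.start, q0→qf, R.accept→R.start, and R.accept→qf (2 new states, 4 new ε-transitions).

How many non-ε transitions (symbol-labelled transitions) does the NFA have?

6

Per subexpression:
Each of the 6 symbol leaves contributes exactly 1 symbol transition.
  r | q : 2 symbol transitions
  pp(r | q) : 4 symbol transitions
  pp(r | q) | r : 5 symbol transitions
  (pp(r | q) | r)* : 5 symbol transitions
  (pp(r | q) | r)*p : 6 symbol transitions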